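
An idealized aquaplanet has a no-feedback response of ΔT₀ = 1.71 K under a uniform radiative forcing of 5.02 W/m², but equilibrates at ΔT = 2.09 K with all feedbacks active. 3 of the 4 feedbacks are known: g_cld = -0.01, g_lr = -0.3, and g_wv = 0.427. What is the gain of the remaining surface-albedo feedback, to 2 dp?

Amplification A = ΔT/ΔT₀ = 2.09/1.71 = 1.222.
Total gain g = 1 − 1/A = 1 − 1/1.222 = 0.1817.
Known gains sum to -0.01 − 0.3 + 0.427 = 0.117.
g_alb = 0.1817 − 0.117 = 0.06.

0.06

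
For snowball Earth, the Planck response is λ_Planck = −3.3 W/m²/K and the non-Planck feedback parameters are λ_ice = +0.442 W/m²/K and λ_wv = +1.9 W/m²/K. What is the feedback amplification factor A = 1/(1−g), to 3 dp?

3.445

Convert to gains: g_ice = 0.442/3.3 = 0.1339; g_wv = 1.9/3.3 = 0.5758.
Total gain g = 0.7097.
A = 1/(1 − 0.7097) = 3.445.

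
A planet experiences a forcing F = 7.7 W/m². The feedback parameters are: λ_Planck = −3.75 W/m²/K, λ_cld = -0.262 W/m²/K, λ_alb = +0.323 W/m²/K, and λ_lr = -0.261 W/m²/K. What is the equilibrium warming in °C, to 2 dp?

Net feedback parameter λ = (−3.75) + (-0.262) + (+0.323) + (-0.261) = -3.95 W/m²/K.
ΔT = −F/λ = −7.7/(-3.95) = 1.95 °C.

1.95 °C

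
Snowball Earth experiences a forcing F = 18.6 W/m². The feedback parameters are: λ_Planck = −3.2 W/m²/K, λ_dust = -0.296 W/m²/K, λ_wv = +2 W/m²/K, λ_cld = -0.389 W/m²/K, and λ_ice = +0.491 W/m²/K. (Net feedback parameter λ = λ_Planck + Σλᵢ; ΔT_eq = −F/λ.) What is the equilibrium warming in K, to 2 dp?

13.34 K

Net feedback parameter λ = (−3.2) + (-0.296) + (+2) + (-0.389) + (+0.491) = -1.394 W/m²/K.
ΔT = −F/λ = −18.6/(-1.394) = 13.34 K.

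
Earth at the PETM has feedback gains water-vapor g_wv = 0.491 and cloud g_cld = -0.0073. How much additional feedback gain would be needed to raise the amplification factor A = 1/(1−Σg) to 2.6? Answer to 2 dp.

0.13

Current total gain = 0.4837.
Target gain for A = 2.6: g* = 1 − 1/2.6 = 0.6154.
Additional gain needed = 0.6154 − 0.4837 = 0.13.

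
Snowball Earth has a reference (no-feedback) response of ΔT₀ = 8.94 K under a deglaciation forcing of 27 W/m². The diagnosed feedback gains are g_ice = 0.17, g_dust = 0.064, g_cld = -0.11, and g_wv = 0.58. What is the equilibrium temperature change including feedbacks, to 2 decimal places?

30.20 K

Total gain g = 0.17 + 0.064 − 0.11 + 0.58 = 0.704.
Amplification A = 1/(1 − 0.704) = 3.378.
ΔT = 8.94 × 3.378 = 30.20 K.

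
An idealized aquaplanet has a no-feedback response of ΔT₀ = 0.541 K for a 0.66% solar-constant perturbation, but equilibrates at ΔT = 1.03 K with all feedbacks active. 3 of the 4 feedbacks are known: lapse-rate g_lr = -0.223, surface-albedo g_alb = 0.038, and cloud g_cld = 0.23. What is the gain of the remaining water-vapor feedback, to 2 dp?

Amplification A = ΔT/ΔT₀ = 1.03/0.541 = 1.904.
Total gain g = 1 − 1/A = 1 − 1/1.904 = 0.4748.
Known gains sum to -0.223 + 0.038 + 0.23 = 0.045.
g_wv = 0.4748 − 0.045 = 0.43.

0.43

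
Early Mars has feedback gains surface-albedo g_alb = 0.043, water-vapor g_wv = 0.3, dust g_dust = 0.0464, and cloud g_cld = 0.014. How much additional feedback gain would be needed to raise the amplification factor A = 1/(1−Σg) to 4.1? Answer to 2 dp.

0.35

Current total gain = 0.4034.
Target gain for A = 4.1: g* = 1 − 1/4.1 = 0.7561.
Additional gain needed = 0.7561 − 0.4034 = 0.35.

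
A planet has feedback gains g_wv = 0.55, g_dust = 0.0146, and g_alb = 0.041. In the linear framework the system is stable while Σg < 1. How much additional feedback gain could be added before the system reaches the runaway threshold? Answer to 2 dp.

0.39

Current total gain = 0.55 + 0.0146 + 0.041 = 0.6056.
Margin to runaway = 1 − 0.6056 = 0.39.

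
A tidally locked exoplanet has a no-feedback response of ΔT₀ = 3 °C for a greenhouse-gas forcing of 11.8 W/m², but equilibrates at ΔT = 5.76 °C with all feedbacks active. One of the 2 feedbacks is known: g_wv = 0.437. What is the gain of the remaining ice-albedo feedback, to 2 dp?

0.04

Amplification A = ΔT/ΔT₀ = 5.76/3 = 1.92.
Total gain g = 1 − 1/A = 1 − 1/1.92 = 0.4792.
The known gain is 0.437.
g_ice = 0.4792 − 0.437 = 0.04.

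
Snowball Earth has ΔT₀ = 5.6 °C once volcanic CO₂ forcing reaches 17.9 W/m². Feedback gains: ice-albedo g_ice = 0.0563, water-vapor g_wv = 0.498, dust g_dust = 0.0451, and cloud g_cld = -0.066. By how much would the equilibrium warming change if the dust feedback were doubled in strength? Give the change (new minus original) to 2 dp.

Original: g = 0.5334, ΔT = 5.6/(1−0.5334) = 12.0017 °C.
With doubled dust: g' = 0.5785, ΔT' = 5.6/(1−0.5785) = 13.2859 °C.
Change = 13.2859 − 12.0017 = 1.28 °C.

1.28 °C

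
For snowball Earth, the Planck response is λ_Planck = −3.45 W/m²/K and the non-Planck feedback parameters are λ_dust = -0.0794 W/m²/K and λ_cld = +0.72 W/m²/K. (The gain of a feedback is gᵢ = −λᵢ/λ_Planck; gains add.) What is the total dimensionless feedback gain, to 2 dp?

0.19

Convert to gains: g_dust = -0.0794/3.45 = -0.02301; g_cld = 0.72/3.45 = 0.2087.
Total gain g = 0.18569.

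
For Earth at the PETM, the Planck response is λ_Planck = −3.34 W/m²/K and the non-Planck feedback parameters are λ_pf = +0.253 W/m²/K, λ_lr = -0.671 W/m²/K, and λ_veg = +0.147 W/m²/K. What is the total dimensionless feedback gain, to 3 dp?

-0.081

Convert to gains: g_pf = 0.253/3.34 = 0.07575; g_lr = -0.671/3.34 = -0.2009; g_veg = 0.147/3.34 = 0.04401.
Total gain g = -0.08114.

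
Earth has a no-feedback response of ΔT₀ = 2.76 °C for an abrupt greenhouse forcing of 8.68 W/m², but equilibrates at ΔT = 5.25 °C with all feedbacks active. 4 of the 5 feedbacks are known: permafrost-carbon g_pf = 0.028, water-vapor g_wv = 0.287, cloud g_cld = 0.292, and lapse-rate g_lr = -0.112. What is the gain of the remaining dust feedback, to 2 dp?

-0.02

Amplification A = ΔT/ΔT₀ = 5.25/2.76 = 1.902.
Total gain g = 1 − 1/A = 1 − 1/1.902 = 0.4742.
Known gains sum to 0.028 + 0.287 + 0.292 − 0.112 = 0.495.
g_dust = 0.4742 − 0.495 = -0.02.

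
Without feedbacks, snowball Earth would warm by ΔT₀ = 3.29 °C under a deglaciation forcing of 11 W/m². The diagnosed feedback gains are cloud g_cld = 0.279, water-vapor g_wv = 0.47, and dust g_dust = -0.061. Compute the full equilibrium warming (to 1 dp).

Total gain g = 0.279 + 0.47 − 0.061 = 0.688.
Amplification A = 1/(1 − 0.688) = 3.205.
ΔT = 3.29 × 3.205 = 10.5 °C.

10.5 °C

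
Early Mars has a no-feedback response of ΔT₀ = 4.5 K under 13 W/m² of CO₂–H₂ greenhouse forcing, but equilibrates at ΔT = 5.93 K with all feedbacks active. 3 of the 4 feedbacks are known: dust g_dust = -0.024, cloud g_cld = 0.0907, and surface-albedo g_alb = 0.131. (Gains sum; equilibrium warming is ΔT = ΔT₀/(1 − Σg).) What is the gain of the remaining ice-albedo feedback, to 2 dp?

0.04

Amplification A = ΔT/ΔT₀ = 5.93/4.5 = 1.318.
Total gain g = 1 − 1/A = 1 − 1/1.318 = 0.2413.
Known gains sum to -0.024 + 0.0907 + 0.131 = 0.1977.
g_ice = 0.2413 − 0.1977 = 0.04.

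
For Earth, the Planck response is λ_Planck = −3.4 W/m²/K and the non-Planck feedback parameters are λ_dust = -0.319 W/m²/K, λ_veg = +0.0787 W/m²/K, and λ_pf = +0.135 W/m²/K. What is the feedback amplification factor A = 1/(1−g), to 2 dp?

0.97

Convert to gains: g_dust = -0.319/3.4 = -0.09382; g_veg = 0.0787/3.4 = 0.02315; g_pf = 0.135/3.4 = 0.03971.
Total gain g = -0.03096.
A = 1/(1 + 0.03096) = 0.97.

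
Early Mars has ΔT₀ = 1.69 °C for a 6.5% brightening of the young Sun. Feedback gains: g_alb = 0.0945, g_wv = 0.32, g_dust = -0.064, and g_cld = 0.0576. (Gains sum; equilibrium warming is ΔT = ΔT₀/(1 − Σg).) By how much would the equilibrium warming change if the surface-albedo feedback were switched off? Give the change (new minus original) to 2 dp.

-0.39 °C

Original: g = 0.4081, ΔT = 1.69/(1−0.4081) = 2.8552 °C.
Without surface-albedo: g' = 0.3136, ΔT' = 1.69/(1−0.3136) = 2.4621 °C.
Change = 2.4621 − 2.8552 = -0.39 °C.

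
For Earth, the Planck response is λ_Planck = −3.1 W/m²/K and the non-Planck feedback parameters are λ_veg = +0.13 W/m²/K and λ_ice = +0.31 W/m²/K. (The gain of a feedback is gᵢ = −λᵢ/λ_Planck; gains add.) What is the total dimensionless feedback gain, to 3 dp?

0.142

Convert to gains: g_veg = 0.13/3.1 = 0.04194; g_ice = 0.31/3.1 = 0.1.
Total gain g = 0.14194.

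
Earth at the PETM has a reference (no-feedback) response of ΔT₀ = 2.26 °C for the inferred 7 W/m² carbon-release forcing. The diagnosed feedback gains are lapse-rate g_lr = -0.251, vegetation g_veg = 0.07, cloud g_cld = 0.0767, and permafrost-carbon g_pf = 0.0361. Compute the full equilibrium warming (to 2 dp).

Total gain g = -0.251 + 0.07 + 0.0767 + 0.0361 = -0.0682.
Amplification A = 1/(1 + 0.0682) = 0.9362.
ΔT = 2.26 × 0.9362 = 2.12 °C.

2.12 °C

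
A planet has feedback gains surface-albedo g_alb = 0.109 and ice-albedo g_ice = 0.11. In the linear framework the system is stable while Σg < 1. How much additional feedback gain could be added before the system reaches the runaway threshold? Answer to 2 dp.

0.78

Current total gain = 0.109 + 0.11 = 0.219.
Margin to runaway = 1 − 0.219 = 0.78.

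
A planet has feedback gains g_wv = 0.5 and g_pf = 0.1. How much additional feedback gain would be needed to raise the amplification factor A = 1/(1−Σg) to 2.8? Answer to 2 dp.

Current total gain = 0.6.
Target gain for A = 2.8: g* = 1 − 1/2.8 = 0.6429.
Additional gain needed = 0.6429 − 0.6 = 0.04.

0.04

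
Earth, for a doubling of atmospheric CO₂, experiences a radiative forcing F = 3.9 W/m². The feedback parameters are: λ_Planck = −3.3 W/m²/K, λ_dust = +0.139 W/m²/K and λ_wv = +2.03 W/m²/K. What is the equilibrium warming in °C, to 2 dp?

3.45 °C

Net feedback parameter λ = (−3.3) + (+0.139) + (+2.03) = -1.131 W/m²/K.
ΔT = −F/λ = −3.9/(-1.131) = 3.45 °C.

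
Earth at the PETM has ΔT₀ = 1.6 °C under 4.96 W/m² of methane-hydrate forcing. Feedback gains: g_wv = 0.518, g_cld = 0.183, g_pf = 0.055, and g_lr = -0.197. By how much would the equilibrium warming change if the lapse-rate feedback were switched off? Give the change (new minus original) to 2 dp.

2.93 °C

Original: g = 0.559, ΔT = 1.6/(1−0.559) = 3.6281 °C.
Without lapse-rate: g' = 0.756, ΔT' = 1.6/(1−0.756) = 6.5574 °C.
Change = 6.5574 − 3.6281 = 2.93 °C.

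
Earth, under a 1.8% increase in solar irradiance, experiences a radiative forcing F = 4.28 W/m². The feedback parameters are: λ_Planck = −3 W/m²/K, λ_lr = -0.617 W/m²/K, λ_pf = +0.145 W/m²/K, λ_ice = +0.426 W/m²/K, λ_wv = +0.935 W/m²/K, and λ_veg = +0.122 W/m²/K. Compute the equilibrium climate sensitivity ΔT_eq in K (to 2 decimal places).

Net feedback parameter λ = (−3) + (-0.617) + (+0.145) + (+0.426) + (+0.935) + (+0.122) = -1.989 W/m²/K.
ΔT = −F/λ = −4.28/(-1.989) = 2.15 K.

2.15 K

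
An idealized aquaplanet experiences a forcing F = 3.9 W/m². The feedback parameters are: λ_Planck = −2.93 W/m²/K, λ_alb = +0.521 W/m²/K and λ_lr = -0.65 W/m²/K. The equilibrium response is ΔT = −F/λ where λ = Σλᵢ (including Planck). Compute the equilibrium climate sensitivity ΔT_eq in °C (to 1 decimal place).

Net feedback parameter λ = (−2.93) + (+0.521) + (-0.65) = -3.059 W/m²/K.
ΔT = −F/λ = −3.9/(-3.059) = 1.3 °C.

1.3 °C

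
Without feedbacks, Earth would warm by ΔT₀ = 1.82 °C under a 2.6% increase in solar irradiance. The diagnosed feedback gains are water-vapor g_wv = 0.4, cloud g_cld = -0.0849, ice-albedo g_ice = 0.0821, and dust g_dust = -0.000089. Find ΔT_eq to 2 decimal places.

Total gain g = 0.4 − 0.0849 + 0.0821 − 0.000089 = 0.397111.
Amplification A = 1/(1 − 0.397111) = 1.659.
ΔT = 1.82 × 1.659 = 3.02 °C.

3.02 °C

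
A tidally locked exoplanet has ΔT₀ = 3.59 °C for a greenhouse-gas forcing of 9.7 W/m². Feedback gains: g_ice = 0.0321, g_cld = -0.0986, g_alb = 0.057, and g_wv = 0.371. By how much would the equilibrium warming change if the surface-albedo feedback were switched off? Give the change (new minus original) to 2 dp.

-0.46 °C

Original: g = 0.3615, ΔT = 3.59/(1−0.3615) = 5.6226 °C.
Without surface-albedo: g' = 0.3045, ΔT' = 3.59/(1−0.3045) = 5.1618 °C.
Change = 5.1618 − 5.6226 = -0.46 °C.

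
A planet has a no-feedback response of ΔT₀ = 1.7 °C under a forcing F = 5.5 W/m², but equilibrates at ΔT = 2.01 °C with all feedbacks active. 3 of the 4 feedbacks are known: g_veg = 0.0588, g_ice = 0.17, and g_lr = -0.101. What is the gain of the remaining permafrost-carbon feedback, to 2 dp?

0.03

Amplification A = ΔT/ΔT₀ = 2.01/1.7 = 1.182.
Total gain g = 1 − 1/A = 1 − 1/1.182 = 0.154.
Known gains sum to 0.0588 + 0.17 − 0.101 = 0.1278.
g_pf = 0.154 − 0.1278 = 0.03.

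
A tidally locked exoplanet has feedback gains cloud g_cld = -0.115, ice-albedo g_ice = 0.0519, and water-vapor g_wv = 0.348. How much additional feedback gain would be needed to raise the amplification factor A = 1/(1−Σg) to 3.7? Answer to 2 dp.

Current total gain = 0.2849.
Target gain for A = 3.7: g* = 1 − 1/3.7 = 0.7297.
Additional gain needed = 0.7297 − 0.2849 = 0.44.

0.44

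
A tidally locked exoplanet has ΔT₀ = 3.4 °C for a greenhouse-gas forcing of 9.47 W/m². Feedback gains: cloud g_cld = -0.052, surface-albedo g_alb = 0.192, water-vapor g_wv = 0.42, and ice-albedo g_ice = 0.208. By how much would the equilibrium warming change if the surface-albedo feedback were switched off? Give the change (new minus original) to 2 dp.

-6.64 °C

Original: g = 0.768, ΔT = 3.4/(1−0.768) = 14.6552 °C.
Without surface-albedo: g' = 0.576, ΔT' = 3.4/(1−0.576) = 8.0189 °C.
Change = 8.0189 − 14.6552 = -6.64 °C.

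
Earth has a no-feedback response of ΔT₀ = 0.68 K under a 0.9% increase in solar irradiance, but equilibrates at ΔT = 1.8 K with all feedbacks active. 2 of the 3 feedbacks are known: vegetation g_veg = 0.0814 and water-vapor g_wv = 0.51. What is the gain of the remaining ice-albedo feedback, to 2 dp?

0.03

Amplification A = ΔT/ΔT₀ = 1.8/0.68 = 2.647.
Total gain g = 1 − 1/A = 1 − 1/2.647 = 0.6222.
Known gains sum to 0.0814 + 0.51 = 0.5914.
g_ice = 0.6222 − 0.5914 = 0.03.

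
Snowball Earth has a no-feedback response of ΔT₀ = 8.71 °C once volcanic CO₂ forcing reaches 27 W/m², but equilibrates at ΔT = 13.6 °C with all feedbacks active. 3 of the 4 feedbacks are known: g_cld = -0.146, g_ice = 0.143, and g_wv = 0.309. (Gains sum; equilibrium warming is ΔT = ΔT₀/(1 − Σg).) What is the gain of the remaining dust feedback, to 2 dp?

Amplification A = ΔT/ΔT₀ = 13.6/8.71 = 1.561.
Total gain g = 1 − 1/A = 1 − 1/1.561 = 0.3594.
Known gains sum to -0.146 + 0.143 + 0.309 = 0.306.
g_dust = 0.3594 − 0.306 = 0.05.

0.05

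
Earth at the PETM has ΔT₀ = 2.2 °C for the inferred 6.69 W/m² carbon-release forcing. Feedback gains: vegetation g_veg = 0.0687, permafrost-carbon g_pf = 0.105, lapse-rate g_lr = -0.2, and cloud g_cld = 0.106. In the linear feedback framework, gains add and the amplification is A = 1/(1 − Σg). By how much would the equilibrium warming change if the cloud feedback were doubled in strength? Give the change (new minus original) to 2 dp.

Original: g = 0.0797, ΔT = 2.2/(1−0.0797) = 2.3905 °C.
With doubled cloud: g' = 0.1857, ΔT' = 2.2/(1−0.1857) = 2.7017 °C.
Change = 2.7017 − 2.3905 = 0.31 °C.

0.31 °C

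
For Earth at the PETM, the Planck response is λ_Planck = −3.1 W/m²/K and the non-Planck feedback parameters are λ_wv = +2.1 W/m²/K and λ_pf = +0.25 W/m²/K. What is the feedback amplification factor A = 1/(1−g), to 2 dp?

Convert to gains: g_wv = 2.1/3.1 = 0.6774; g_pf = 0.25/3.1 = 0.08065.
Total gain g = 0.75805.
A = 1/(1 − 0.75805) = 4.13.

4.13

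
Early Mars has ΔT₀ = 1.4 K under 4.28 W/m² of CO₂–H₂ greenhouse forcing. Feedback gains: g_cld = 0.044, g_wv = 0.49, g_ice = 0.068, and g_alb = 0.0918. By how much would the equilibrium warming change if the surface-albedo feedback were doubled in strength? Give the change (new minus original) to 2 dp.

1.96 K

Original: g = 0.6938, ΔT = 1.4/(1−0.6938) = 4.5722 K.
With doubled surface-albedo: g' = 0.7856, ΔT' = 1.4/(1−0.7856) = 6.5299 K.
Change = 6.5299 − 4.5722 = 1.96 K.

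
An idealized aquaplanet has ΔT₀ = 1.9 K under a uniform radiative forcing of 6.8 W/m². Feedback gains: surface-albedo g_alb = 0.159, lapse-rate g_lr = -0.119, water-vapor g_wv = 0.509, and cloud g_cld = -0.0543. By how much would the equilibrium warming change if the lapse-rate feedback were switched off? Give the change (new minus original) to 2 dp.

Original: g = 0.4947, ΔT = 1.9/(1−0.4947) = 3.7601 K.
Without lapse-rate: g' = 0.6137, ΔT' = 1.9/(1−0.6137) = 4.9185 K.
Change = 4.9185 − 3.7601 = 1.16 K.

1.16 K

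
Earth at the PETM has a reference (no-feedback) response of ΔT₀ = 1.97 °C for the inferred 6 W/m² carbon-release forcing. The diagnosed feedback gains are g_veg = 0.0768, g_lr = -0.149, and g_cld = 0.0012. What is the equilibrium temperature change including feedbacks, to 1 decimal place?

1.8 °C

Total gain g = 0.0768 − 0.149 + 0.0012 = -0.071.
Amplification A = 1/(1 + 0.071) = 0.9337.
ΔT = 1.97 × 0.9337 = 1.8 °C.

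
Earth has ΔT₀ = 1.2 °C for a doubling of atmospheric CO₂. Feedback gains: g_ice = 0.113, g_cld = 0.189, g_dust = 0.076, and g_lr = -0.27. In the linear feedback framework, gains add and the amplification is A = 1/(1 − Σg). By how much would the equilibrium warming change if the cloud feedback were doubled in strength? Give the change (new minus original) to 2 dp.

0.36 °C

Original: g = 0.108, ΔT = 1.2/(1−0.108) = 1.3453 °C.
With doubled cloud: g' = 0.297, ΔT' = 1.2/(1−0.297) = 1.7070 °C.
Change = 1.7070 − 1.3453 = 0.36 °C.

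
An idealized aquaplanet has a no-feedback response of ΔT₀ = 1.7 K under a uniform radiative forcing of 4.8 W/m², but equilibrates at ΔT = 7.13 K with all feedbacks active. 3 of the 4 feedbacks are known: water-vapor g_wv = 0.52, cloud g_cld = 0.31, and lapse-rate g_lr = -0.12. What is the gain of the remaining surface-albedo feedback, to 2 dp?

0.05

Amplification A = ΔT/ΔT₀ = 7.13/1.7 = 4.194.
Total gain g = 1 − 1/A = 1 − 1/4.194 = 0.7616.
Known gains sum to 0.52 + 0.31 − 0.12 = 0.71.
g_alb = 0.7616 − 0.71 = 0.05.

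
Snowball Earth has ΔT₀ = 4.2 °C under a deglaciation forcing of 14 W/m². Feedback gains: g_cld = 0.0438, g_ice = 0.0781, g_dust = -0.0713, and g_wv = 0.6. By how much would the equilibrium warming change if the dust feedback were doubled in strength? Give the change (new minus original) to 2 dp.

-2.04 °C

Original: g = 0.6506, ΔT = 4.2/(1−0.6506) = 12.0206 °C.
With doubled dust: g' = 0.5793, ΔT' = 4.2/(1−0.5793) = 9.9834 °C.
Change = 9.9834 − 12.0206 = -2.04 °C.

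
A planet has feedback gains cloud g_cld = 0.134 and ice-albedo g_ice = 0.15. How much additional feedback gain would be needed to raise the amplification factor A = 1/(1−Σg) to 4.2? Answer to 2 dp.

0.48

Current total gain = 0.284.
Target gain for A = 4.2: g* = 1 − 1/4.2 = 0.7619.
Additional gain needed = 0.7619 − 0.284 = 0.48.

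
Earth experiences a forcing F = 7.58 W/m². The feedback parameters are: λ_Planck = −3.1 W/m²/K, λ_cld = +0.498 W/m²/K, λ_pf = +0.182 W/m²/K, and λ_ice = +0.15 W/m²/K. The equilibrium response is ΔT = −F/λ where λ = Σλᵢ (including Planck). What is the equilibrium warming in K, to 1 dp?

3.3 K

Net feedback parameter λ = (−3.1) + (+0.498) + (+0.182) + (+0.15) = -2.27 W/m²/K.
ΔT = −F/λ = −7.58/(-2.27) = 3.3 K.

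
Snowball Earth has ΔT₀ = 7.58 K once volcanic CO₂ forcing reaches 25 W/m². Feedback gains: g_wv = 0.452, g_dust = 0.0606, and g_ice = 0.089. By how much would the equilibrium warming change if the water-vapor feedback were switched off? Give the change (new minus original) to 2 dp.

Original: g = 0.6016, ΔT = 7.58/(1−0.6016) = 19.0261 K.
Without water-vapor: g' = 0.1496, ΔT' = 7.58/(1−0.1496) = 8.9135 K.
Change = 8.9135 − 19.0261 = -10.11 K.

-10.11 K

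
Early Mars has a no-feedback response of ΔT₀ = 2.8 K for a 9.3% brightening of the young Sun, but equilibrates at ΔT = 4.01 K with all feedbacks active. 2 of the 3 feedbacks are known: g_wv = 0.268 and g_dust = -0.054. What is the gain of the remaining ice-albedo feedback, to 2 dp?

0.09

Amplification A = ΔT/ΔT₀ = 4.01/2.8 = 1.432.
Total gain g = 1 − 1/A = 1 − 1/1.432 = 0.3017.
Known gains sum to 0.268 − 0.054 = 0.214.
g_ice = 0.3017 − 0.214 = 0.09.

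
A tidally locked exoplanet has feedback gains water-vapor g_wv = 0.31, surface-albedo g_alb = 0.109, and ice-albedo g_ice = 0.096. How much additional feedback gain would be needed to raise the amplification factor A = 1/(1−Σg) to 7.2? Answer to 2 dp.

Current total gain = 0.515.
Target gain for A = 7.2: g* = 1 − 1/7.2 = 0.8611.
Additional gain needed = 0.8611 − 0.515 = 0.35.

0.35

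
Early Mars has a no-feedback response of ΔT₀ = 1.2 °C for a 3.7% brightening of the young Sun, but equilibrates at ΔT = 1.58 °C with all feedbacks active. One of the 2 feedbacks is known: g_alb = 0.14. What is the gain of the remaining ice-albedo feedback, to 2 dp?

Amplification A = ΔT/ΔT₀ = 1.58/1.2 = 1.317.
Total gain g = 1 − 1/A = 1 − 1/1.317 = 0.2407.
The known gain is 0.14.
g_ice = 0.2407 − 0.14 = 0.10.

0.10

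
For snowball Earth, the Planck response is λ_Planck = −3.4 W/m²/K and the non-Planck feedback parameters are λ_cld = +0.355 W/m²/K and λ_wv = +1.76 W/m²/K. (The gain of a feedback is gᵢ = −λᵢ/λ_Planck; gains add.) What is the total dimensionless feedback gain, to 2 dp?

0.62

Convert to gains: g_cld = 0.355/3.4 = 0.1044; g_wv = 1.76/3.4 = 0.5176.
Total gain g = 0.622.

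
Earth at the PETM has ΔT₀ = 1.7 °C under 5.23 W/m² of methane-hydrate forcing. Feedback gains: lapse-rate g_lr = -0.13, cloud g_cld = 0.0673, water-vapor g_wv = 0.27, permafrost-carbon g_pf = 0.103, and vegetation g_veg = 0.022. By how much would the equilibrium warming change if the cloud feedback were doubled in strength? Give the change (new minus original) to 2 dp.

Original: g = 0.3323, ΔT = 1.7/(1−0.3323) = 2.5461 °C.
With doubled cloud: g' = 0.3996, ΔT' = 1.7/(1−0.3996) = 2.8314 °C.
Change = 2.8314 − 2.5461 = 0.29 °C.

0.29 °C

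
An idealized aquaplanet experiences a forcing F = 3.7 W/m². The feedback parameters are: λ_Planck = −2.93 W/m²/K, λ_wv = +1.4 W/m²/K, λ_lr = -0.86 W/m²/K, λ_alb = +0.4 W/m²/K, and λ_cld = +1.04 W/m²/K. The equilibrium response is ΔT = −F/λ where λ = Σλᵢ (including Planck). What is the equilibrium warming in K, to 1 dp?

3.9 K

Net feedback parameter λ = (−2.93) + (+1.4) + (-0.86) + (+0.4) + (+1.04) = -0.95 W/m²/K.
ΔT = −F/λ = −3.7/(-0.95) = 3.9 K.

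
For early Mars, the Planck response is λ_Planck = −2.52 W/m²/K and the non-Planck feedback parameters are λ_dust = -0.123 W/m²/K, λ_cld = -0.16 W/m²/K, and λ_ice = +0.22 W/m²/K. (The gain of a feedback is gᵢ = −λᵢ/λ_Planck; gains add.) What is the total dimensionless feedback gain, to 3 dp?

-0.025

Convert to gains: g_dust = -0.123/2.52 = -0.04881; g_cld = -0.16/2.52 = -0.06349; g_ice = 0.22/2.52 = 0.0873.
Total gain g = -0.025.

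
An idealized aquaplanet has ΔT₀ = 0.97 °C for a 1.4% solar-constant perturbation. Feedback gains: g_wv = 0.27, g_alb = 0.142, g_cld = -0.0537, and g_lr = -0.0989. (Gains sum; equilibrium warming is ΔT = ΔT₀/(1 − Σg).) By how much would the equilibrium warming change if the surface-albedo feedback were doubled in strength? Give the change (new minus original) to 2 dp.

0.31 °C

Original: g = 0.2594, ΔT = 0.97/(1−0.2594) = 1.3097 °C.
With doubled surface-albedo: g' = 0.4014, ΔT' = 0.97/(1−0.4014) = 1.6204 °C.
Change = 1.6204 − 1.3097 = 0.31 °C.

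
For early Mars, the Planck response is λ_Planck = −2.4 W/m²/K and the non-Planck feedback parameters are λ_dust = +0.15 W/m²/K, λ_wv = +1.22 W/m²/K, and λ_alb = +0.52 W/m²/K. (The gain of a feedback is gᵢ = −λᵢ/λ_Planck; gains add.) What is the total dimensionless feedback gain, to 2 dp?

Convert to gains: g_dust = 0.15/2.4 = 0.0625; g_wv = 1.22/2.4 = 0.5083; g_alb = 0.52/2.4 = 0.2167.
Total gain g = 0.7875.

0.79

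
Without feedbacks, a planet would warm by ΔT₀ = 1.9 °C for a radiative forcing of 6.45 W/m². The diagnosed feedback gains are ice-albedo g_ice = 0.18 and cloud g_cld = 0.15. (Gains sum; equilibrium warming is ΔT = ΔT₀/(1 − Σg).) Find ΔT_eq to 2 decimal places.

Total gain g = 0.18 + 0.15 = 0.33.
Amplification A = 1/(1 − 0.33) = 1.493.
ΔT = 1.9 × 1.493 = 2.84 °C.

2.84 °C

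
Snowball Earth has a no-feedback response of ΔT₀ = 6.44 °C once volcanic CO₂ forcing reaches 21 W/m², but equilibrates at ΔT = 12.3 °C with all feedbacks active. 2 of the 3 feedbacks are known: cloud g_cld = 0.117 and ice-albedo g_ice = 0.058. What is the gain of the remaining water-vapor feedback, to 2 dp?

0.30

Amplification A = ΔT/ΔT₀ = 12.3/6.44 = 1.91.
Total gain g = 1 − 1/A = 1 − 1/1.91 = 0.4764.
Known gains sum to 0.117 + 0.058 = 0.175.
g_wv = 0.4764 − 0.175 = 0.30.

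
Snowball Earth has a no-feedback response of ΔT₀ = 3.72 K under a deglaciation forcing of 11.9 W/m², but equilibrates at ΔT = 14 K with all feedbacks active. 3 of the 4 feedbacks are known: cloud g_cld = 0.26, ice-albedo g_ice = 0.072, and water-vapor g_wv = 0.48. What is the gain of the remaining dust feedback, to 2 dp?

-0.08

Amplification A = ΔT/ΔT₀ = 14/3.72 = 3.763.
Total gain g = 1 − 1/A = 1 − 1/3.763 = 0.7343.
Known gains sum to 0.26 + 0.072 + 0.48 = 0.812.
g_dust = 0.7343 − 0.812 = -0.08.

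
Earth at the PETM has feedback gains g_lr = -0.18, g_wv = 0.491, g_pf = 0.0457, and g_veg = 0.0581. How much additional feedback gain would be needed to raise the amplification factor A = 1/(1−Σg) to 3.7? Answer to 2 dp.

Current total gain = 0.4148.
Target gain for A = 3.7: g* = 1 − 1/3.7 = 0.7297.
Additional gain needed = 0.7297 − 0.4148 = 0.31.

0.31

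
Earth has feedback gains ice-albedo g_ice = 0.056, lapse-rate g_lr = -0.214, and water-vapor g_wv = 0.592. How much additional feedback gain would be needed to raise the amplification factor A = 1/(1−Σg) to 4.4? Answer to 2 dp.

Current total gain = 0.434.
Target gain for A = 4.4: g* = 1 − 1/4.4 = 0.7727.
Additional gain needed = 0.7727 − 0.434 = 0.34.

0.34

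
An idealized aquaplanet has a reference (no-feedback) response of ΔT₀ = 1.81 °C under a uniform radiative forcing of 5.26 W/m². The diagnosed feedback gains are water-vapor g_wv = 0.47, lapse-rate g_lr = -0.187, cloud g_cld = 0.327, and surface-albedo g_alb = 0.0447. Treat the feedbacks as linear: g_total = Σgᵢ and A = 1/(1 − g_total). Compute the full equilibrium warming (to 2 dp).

5.24 °C

Total gain g = 0.47 − 0.187 + 0.327 + 0.0447 = 0.6547.
Amplification A = 1/(1 − 0.6547) = 2.896.
ΔT = 1.81 × 2.896 = 5.24 °C.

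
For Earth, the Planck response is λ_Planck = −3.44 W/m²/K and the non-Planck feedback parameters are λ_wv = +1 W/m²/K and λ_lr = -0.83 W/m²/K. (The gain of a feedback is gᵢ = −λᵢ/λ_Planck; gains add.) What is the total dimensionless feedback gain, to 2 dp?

0.05

Convert to gains: g_wv = 1/3.44 = 0.2907; g_lr = -0.83/3.44 = -0.2413.
Total gain g = 0.0494.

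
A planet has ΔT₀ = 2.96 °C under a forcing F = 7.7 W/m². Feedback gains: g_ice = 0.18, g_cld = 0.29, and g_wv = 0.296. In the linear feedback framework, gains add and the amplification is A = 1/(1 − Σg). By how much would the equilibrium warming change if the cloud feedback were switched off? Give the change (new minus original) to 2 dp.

-7.00 °C

Original: g = 0.766, ΔT = 2.96/(1−0.766) = 12.6496 °C.
Without cloud: g' = 0.476, ΔT' = 2.96/(1−0.476) = 5.6489 °C.
Change = 5.6489 − 12.6496 = -7.00 °C.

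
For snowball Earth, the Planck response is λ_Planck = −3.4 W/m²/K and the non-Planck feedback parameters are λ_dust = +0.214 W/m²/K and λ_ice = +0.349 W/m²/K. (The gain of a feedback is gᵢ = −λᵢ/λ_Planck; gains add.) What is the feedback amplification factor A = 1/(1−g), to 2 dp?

1.20

Convert to gains: g_dust = 0.214/3.4 = 0.06294; g_ice = 0.349/3.4 = 0.1026.
Total gain g = 0.16554.
A = 1/(1 − 0.16554) = 1.20.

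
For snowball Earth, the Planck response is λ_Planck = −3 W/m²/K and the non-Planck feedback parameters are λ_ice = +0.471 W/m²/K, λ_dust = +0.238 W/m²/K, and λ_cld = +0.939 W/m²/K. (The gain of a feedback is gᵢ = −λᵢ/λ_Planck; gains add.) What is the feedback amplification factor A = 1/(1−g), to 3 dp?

Convert to gains: g_ice = 0.471/3 = 0.157; g_dust = 0.238/3 = 0.07933; g_cld = 0.939/3 = 0.313.
Total gain g = 0.54933.
A = 1/(1 − 0.54933) = 2.219.

2.219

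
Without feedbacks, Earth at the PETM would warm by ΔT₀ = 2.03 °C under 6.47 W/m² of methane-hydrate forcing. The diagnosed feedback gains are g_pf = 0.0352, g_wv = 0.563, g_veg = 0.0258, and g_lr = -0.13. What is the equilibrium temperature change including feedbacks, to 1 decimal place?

Total gain g = 0.0352 + 0.563 + 0.0258 − 0.13 = 0.494.
Amplification A = 1/(1 − 0.494) = 1.976.
ΔT = 2.03 × 1.976 = 4.0 °C.

4.0 °C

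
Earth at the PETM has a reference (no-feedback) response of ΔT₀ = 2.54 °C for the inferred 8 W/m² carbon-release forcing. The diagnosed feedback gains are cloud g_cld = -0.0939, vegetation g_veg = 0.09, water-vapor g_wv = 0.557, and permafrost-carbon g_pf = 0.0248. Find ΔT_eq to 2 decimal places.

Total gain g = -0.0939 + 0.09 + 0.557 + 0.0248 = 0.5779.
Amplification A = 1/(1 − 0.5779) = 2.369.
ΔT = 2.54 × 2.369 = 6.02 °C.

6.02 °C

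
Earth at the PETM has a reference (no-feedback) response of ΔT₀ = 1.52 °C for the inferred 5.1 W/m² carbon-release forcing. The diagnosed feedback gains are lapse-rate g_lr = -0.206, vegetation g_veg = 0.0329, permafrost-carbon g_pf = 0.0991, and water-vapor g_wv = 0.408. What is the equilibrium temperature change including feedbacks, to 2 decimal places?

2.28 °C

Total gain g = -0.206 + 0.0329 + 0.0991 + 0.408 = 0.334.
Amplification A = 1/(1 − 0.334) = 1.502.
ΔT = 1.52 × 1.502 = 2.28 °C.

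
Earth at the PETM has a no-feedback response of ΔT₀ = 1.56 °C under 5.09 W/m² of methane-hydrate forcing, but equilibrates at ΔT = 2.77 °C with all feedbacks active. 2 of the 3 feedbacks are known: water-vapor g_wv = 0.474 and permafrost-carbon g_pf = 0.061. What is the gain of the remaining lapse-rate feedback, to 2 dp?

Amplification A = ΔT/ΔT₀ = 2.77/1.56 = 1.776.
Total gain g = 1 − 1/A = 1 − 1/1.776 = 0.4369.
Known gains sum to 0.474 + 0.061 = 0.535.
g_lr = 0.4369 − 0.535 = -0.10.

-0.10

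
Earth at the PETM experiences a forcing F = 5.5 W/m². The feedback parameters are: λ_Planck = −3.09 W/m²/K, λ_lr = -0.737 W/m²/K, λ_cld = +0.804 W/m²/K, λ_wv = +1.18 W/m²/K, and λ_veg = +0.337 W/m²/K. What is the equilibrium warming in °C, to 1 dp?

Net feedback parameter λ = (−3.09) + (-0.737) + (+0.804) + (+1.18) + (+0.337) = -1.506 W/m²/K.
ΔT = −F/λ = −5.5/(-1.506) = 3.7 °C.

3.7 °C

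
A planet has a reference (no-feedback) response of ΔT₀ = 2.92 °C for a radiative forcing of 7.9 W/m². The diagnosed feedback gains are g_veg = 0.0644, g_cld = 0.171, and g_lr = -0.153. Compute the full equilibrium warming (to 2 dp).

Total gain g = 0.0644 + 0.171 − 0.153 = 0.0824.
Amplification A = 1/(1 − 0.0824) = 1.09.
ΔT = 2.92 × 1.09 = 3.18 °C.

3.18 °C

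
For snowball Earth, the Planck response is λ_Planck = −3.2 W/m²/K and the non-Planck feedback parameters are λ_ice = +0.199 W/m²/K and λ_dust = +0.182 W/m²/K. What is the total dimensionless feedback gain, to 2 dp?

0.12

Convert to gains: g_ice = 0.199/3.2 = 0.06219; g_dust = 0.182/3.2 = 0.05687.
Total gain g = 0.11906.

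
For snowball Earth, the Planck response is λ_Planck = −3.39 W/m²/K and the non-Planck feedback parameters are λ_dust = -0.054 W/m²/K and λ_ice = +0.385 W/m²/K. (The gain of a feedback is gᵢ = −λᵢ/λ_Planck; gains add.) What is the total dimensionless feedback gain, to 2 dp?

Convert to gains: g_dust = -0.054/3.39 = -0.01593; g_ice = 0.385/3.39 = 0.1136.
Total gain g = 0.09767.

0.10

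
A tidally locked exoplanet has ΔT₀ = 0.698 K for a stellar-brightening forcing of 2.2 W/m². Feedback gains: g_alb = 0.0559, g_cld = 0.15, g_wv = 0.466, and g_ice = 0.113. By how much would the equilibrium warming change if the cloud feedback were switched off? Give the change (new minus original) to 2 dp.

-1.33 K

Original: g = 0.7849, ΔT = 0.698/(1−0.7849) = 3.2450 K.
Without cloud: g' = 0.6349, ΔT' = 0.698/(1−0.6349) = 1.9118 K.
Change = 1.9118 − 3.2450 = -1.33 K.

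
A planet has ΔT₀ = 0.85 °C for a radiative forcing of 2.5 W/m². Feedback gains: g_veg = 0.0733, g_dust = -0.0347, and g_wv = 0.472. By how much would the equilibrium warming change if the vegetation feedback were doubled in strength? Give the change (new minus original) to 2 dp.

Original: g = 0.5106, ΔT = 0.85/(1−0.5106) = 1.7368 °C.
With doubled vegetation: g' = 0.5839, ΔT' = 0.85/(1−0.5839) = 2.0428 °C.
Change = 2.0428 − 1.7368 = 0.31 °C.

0.31 °C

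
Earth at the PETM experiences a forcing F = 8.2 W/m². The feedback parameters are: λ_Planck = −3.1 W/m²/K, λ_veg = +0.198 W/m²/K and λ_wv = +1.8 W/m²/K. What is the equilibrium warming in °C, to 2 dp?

7.44 °C

Net feedback parameter λ = (−3.1) + (+0.198) + (+1.8) = -1.102 W/m²/K.
ΔT = −F/λ = −8.2/(-1.102) = 7.44 °C.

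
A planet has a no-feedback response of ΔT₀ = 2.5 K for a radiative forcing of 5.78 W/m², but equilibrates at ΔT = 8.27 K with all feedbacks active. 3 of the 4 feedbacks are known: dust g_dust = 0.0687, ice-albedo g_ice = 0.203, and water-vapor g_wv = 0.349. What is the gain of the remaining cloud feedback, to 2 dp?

0.08

Amplification A = ΔT/ΔT₀ = 8.27/2.5 = 3.308.
Total gain g = 1 − 1/A = 1 − 1/3.308 = 0.6977.
Known gains sum to 0.0687 + 0.203 + 0.349 = 0.6207.
g_cld = 0.6977 − 0.6207 = 0.08.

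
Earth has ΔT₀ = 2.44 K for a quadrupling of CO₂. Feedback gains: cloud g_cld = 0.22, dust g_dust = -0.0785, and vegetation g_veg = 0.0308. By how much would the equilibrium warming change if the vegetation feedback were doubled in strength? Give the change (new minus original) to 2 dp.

0.11 K

Original: g = 0.1723, ΔT = 2.44/(1−0.1723) = 2.9479 K.
With doubled vegetation: g' = 0.2031, ΔT' = 2.44/(1−0.2031) = 3.0619 K.
Change = 3.0619 − 2.9479 = 0.11 K.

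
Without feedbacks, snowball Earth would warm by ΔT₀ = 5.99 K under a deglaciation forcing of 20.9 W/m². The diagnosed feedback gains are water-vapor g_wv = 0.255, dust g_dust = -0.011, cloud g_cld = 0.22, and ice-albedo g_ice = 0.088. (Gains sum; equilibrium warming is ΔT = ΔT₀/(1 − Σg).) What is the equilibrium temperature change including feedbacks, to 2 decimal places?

13.37 K

Total gain g = 0.255 − 0.011 + 0.22 + 0.088 = 0.552.
Amplification A = 1/(1 − 0.552) = 2.232.
ΔT = 5.99 × 2.232 = 13.37 K.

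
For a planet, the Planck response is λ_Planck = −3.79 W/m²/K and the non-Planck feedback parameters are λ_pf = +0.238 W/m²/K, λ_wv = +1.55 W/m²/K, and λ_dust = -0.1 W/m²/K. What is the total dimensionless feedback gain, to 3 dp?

Convert to gains: g_pf = 0.238/3.79 = 0.0628; g_wv = 1.55/3.79 = 0.409; g_dust = -0.1/3.79 = -0.02639.
Total gain g = 0.44541.

0.445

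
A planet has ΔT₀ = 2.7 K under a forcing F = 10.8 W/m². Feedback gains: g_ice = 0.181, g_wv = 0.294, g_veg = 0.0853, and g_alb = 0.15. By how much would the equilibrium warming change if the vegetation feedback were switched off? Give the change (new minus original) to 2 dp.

-2.12 K

Original: g = 0.7103, ΔT = 2.7/(1−0.7103) = 9.3200 K.
Without vegetation: g' = 0.625, ΔT' = 2.7/(1−0.625) = 7.2000 K.
Change = 7.2000 − 9.3200 = -2.12 K.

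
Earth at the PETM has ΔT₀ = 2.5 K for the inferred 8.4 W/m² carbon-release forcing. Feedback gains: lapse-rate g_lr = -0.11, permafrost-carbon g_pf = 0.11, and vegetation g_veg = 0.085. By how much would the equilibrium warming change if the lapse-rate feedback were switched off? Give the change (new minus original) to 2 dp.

0.37 K

Original: g = 0.085, ΔT = 2.5/(1−0.085) = 2.7322 K.
Without lapse-rate: g' = 0.195, ΔT' = 2.5/(1−0.195) = 3.1056 K.
Change = 3.1056 − 2.7322 = 0.37 K.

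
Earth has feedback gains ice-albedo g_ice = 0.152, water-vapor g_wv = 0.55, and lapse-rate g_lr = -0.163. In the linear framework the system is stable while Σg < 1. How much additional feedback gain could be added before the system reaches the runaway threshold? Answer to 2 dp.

0.46

Current total gain = 0.152 + 0.55 − 0.163 = 0.539.
Margin to runaway = 1 − 0.539 = 0.46.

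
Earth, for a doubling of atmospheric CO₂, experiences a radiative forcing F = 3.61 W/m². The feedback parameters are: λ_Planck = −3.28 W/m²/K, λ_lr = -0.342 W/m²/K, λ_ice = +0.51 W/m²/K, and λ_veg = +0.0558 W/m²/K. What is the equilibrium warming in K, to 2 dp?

Net feedback parameter λ = (−3.28) + (-0.342) + (+0.51) + (+0.0558) = -3.0562 W/m²/K.
ΔT = −F/λ = −3.61/(-3.0562) = 1.18 K.

1.18 K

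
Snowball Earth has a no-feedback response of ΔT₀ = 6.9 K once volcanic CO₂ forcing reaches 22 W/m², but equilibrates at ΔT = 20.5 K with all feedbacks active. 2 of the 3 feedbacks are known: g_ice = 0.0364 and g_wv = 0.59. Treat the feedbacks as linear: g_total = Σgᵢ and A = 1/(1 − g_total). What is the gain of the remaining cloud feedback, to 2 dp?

Amplification A = ΔT/ΔT₀ = 20.5/6.9 = 2.971.
Total gain g = 1 − 1/A = 1 − 1/2.971 = 0.6634.
Known gains sum to 0.0364 + 0.59 = 0.6264.
g_cld = 0.6634 − 0.6264 = 0.04.

0.04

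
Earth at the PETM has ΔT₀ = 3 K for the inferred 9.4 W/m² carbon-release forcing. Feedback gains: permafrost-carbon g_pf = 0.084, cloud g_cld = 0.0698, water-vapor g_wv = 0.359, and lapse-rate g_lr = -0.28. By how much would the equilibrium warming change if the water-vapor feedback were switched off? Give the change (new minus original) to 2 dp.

Original: g = 0.2328, ΔT = 3/(1−0.2328) = 3.9103 K.
Without water-vapor: g' = -0.1262, ΔT' = 3/(1+0.1262) = 2.6638 K.
Change = 2.6638 − 3.9103 = -1.25 K.

-1.25 K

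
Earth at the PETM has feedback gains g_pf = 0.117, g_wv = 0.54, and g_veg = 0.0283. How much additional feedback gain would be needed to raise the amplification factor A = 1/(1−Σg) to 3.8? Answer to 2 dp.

0.05

Current total gain = 0.6853.
Target gain for A = 3.8: g* = 1 − 1/3.8 = 0.7368.
Additional gain needed = 0.7368 − 0.6853 = 0.05.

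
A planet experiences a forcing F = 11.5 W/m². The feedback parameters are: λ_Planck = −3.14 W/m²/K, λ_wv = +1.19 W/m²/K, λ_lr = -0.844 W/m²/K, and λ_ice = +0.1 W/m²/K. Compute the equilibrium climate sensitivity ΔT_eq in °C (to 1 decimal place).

Net feedback parameter λ = (−3.14) + (+1.19) + (-0.844) + (+0.1) = -2.694 W/m²/K.
ΔT = −F/λ = −11.5/(-2.694) = 4.3 °C.

4.3 °C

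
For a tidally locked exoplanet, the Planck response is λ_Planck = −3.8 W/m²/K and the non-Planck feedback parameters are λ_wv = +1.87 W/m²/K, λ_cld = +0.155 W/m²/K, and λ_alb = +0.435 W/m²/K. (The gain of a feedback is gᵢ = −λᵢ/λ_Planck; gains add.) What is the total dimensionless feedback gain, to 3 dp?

Convert to gains: g_wv = 1.87/3.8 = 0.4921; g_cld = 0.155/3.8 = 0.04079; g_alb = 0.435/3.8 = 0.1145.
Total gain g = 0.64739.

0.647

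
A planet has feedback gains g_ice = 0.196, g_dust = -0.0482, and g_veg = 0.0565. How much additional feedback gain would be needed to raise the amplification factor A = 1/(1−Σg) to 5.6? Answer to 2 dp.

Current total gain = 0.2043.
Target gain for A = 5.6: g* = 1 − 1/5.6 = 0.8214.
Additional gain needed = 0.8214 − 0.2043 = 0.62.

0.62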